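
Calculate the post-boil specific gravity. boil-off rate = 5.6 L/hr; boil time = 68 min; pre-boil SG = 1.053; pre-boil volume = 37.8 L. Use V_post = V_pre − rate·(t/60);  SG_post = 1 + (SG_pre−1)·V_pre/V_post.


V_post = 37.8 − 5.6·(68/60) = 31.4533
SG_post = 1 + (1.053 − 1)·37.8/31.4533

1.0637


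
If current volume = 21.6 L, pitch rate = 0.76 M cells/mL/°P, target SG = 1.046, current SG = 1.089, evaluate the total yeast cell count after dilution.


V_w = V·((SG_c−1)/(SG_t−1)−1);  °P = 259 − 259/SG_t;  cells = rate·(V+V_w)·°P
V_w = 21.6·((1.089−1)/(1.046−1)−1) = 20.1913
V_final = 21.6 + 20.1913 = 41.7913
°P = 259 − 259/1.046 = 11.3901
cells = 0.76·41.7913·11.3901

361.7641 billion cells


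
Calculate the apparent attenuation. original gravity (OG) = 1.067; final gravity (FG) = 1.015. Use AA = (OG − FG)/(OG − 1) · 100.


AA = (1.067 − 1.015)/(1.067 − 1) · 100

77.6119 %


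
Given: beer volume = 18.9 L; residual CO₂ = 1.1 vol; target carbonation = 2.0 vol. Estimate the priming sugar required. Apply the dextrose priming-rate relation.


sugar = (target − residual)·4.0·V
sugar = (2.0 − 1.1)·4.0·18.9

68.0400 g


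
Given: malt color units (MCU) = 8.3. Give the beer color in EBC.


SRM = 1.4922·MCU^0.6859;  EBC = SRM·1.97
SRM = 1.4922·8.3^0.6859 = 6.3712
EBC = 6.3712·1.97

12.5513 EBC


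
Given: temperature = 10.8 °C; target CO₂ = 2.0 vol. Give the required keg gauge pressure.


psi = vols/(0.01821 + 0.09011·e^(−0.04·T)) − 14.695
psi = 2.0/(0.01821 + 0.09011·e^(−0.04·10.8)) − 14.695

11.3771 psi


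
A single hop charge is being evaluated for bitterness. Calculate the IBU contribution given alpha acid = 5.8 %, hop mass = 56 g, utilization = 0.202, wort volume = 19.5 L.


IBU = (α/100)·mass·U·1000 / V
IBU = (5.8/100)·56·0.202·1000 / 19.5

33.6459 IBU


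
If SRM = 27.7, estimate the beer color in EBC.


EBC = SRM · 1.97
EBC = 27.7 · 1.97

54.5690 EBC


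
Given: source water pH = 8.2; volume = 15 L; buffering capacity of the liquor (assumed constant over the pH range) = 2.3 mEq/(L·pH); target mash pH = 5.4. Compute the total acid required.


acid = buffering capacity · (pH_source − pH_target) · V
acid = 2.3 · (8.2 − 5.4) · 15

96.6000 mEq


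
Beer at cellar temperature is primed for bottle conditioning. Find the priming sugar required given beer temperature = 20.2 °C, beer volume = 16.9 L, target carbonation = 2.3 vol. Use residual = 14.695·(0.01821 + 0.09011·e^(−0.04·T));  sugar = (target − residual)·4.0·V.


residual = 14.695·(0.01821 + 0.09011·e^(−0.04·20.2)) = 0.8578
sugar = (2.3 − 0.8578)·4.0·16.9

97.4899 g


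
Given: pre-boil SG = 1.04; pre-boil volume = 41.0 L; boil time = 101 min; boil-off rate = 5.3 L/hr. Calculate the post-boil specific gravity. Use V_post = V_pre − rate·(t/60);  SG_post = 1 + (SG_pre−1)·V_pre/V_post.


V_post = 41.0 − 5.3·(101/60) = 32.0783
SG_post = 1 + (1.04 − 1)·41.0/32.0783

1.0511


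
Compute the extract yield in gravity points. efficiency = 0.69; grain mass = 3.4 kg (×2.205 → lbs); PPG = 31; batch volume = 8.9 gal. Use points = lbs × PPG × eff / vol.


lbs = 3.4 × 2.205 = 7.4970
points = 7.4970 × 31 × 0.69 / 8.9

18.0181 points


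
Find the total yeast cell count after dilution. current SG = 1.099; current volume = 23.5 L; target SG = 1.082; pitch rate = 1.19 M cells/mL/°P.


V_w = V·((SG_c−1)/(SG_t−1)−1);  °P = 259 − 259/SG_t;  cells = rate·(V+V_w)·°P
V_w = 23.5·((1.099−1)/(1.082−1)−1) = 4.8720
V_final = 23.5 + 4.8720 = 28.3720
°P = 259 − 259/1.082 = 19.6285
cells = 1.19·28.3720·19.6285

662.7085 billion cells


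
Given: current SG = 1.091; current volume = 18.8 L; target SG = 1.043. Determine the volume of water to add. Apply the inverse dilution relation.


V_water = V·((SG_curr − 1)/(SG_target − 1) − 1)
V_water = 18.8·((1.091 − 1)/(1.043 − 1) − 1)

20.9860 L


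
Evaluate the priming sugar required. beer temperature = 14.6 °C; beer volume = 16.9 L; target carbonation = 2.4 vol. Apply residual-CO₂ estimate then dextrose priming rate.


residual = 14.695·(0.01821 + 0.09011·e^(−0.04·T));  sugar = (target − residual)·4.0·V
residual = 14.695·(0.01821 + 0.09011·e^(−0.04·14.6)) = 1.0060
sugar = (2.4 − 1.0060)·4.0·16.9

94.2320 g


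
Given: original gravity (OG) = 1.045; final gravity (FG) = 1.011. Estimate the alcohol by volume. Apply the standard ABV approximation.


ABV = (OG − FG) · 131.25
ABV = (1.045 − 1.011) · 131.25

4.4625 % ABV


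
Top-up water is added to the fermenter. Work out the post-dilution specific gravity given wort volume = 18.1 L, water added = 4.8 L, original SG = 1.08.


SG_new = 1 + (SG_old − 1)·V_old/(V_old + V_water)
pts = (1.08 − 1)·1000·18.1/(18.1 + 4.8) = 63.2314
SG_new = 1 + 63.2314/1000

1.0632


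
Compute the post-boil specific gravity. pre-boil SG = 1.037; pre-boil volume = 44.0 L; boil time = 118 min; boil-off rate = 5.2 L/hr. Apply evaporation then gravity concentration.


V_post = V_pre − rate·(t/60);  SG_post = 1 + (SG_pre−1)·V_pre/V_post
V_post = 44.0 − 5.2·(118/60) = 33.7733
SG_post = 1 + (1.037 − 1)·44.0/33.7733

1.0482


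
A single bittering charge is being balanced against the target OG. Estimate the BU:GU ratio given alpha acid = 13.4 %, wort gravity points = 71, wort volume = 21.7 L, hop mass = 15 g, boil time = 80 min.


U = 1.65·0.000125^(GP/1000)·(1−e^(−0.04t))/4.15;  IBU = (α/100)·m·U·1000/V;  BU:GU = IBU/GP
U = 1.65·0.000125^(71/1000)·(1−e^(−0.04·80))/4.15 = 0.2015
IBU = (13.4/100)·15·0.2015·1000/21.7 = 18.6629
BU:GU = 18.6629/71

0.2629


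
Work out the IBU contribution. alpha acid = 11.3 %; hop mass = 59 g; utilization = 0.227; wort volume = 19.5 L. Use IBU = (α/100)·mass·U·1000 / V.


IBU = (11.3/100)·59·0.227·1000 / 19.5

77.6107 IBU


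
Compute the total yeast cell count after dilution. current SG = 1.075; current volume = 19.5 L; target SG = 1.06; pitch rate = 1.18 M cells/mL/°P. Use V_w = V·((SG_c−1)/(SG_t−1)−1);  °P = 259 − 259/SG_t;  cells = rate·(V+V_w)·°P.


V_w = 19.5·((1.075−1)/(1.06−1)−1) = 4.8750
V_final = 19.5 + 4.8750 = 24.3750
°P = 259 − 259/1.06 = 14.6604
cells = 1.18·24.3750·14.6604

421.6691 billion cells


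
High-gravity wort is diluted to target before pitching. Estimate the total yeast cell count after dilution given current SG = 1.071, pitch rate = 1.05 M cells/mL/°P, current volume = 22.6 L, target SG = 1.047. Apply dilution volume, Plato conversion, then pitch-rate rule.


V_w = V·((SG_c−1)/(SG_t−1)−1);  °P = 259 − 259/SG_t;  cells = rate·(V+V_w)·°P
V_w = 22.6·((1.071−1)/(1.047−1)−1) = 11.5404
V_final = 22.6 + 11.5404 = 34.1404
°P = 259 − 259/1.047 = 11.6266
cells = 1.05·34.1404·11.6266

416.7822 billion cells


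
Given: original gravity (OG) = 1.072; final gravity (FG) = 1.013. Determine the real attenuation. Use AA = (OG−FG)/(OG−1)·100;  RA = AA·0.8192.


AA = (1.072 − 1.013)/(1.072 − 1)·100 = 81.9444
RA = 81.9444·0.8192

67.1289 %


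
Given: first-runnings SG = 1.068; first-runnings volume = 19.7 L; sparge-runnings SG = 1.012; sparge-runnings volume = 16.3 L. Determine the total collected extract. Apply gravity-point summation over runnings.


total = Σ (SG_i − 1)·1000·V_i
first = (1.068 − 1)·1000·19.7 = 1339.6000
sparge = (1.012 − 1)·1000·16.3 = 195.6000
total = 1339.6000 + 195.6000

1535.2000 gravity·L


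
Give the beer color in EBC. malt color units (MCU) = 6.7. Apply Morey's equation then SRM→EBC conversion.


SRM = 1.4922·MCU^0.6859;  EBC = SRM·1.97
SRM = 1.4922·6.7^0.6859 = 5.5009
EBC = 5.5009·1.97

10.8367 EBC


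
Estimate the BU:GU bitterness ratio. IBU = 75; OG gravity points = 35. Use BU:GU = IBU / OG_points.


BU:GU = 75 / 35

2.1429


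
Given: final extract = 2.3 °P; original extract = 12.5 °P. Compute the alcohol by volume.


SG = 259/(259 − P);  ABV = (OG − FG)·131.25
OG = 259/(259 − 12.5) = 1.0507
FG = 259/(259 − 2.3) = 1.0090
ABV = (1.0507 − 1.0090)·131.25

5.4797 % ABV


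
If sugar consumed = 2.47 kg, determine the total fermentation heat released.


Q = m_sugar · 590 kJ/kg
Q = 2.47 · 590

1457.3000 kJ


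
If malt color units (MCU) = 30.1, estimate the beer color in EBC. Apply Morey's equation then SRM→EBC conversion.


SRM = 1.4922·MCU^0.6859;  EBC = SRM·1.97
SRM = 1.4922·30.1^0.6859 = 15.4161
EBC = 15.4161·1.97

30.3698 EBC


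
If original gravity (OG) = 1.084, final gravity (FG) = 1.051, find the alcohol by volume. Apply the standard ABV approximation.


ABV = (OG − FG) · 131.25
ABV = (1.084 − 1.051) · 131.25

4.3313 % ABV


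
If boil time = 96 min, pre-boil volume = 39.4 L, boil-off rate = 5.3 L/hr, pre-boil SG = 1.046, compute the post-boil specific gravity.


V_post = V_pre − rate·(t/60);  SG_post = 1 + (SG_pre−1)·V_pre/V_post
V_post = 39.4 − 5.3·(96/60) = 30.9200
SG_post = 1 + (1.046 − 1)·39.4/30.9200

1.0586


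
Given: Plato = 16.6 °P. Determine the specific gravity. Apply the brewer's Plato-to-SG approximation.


SG = 259/(259 − P)
SG = 259/(259 − 16.6)

1.0685


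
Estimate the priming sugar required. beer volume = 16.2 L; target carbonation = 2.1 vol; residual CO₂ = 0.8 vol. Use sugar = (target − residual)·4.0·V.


sugar = (2.1 − 0.8)·4.0·16.2

84.2400 g


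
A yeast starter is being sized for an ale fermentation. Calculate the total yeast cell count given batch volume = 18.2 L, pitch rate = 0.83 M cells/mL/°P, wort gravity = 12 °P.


cells (billions) = rate · V_L · °P
cells = 0.83 · 18.2 · 12

181.2720 billion cells


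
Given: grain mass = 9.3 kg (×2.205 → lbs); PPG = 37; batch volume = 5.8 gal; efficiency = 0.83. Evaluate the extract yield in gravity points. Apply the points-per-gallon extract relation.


points = lbs × PPG × eff / vol
lbs = 9.3 × 2.205 = 20.5065
points = 20.5065 × 37 × 0.83 / 5.8

108.5784 points


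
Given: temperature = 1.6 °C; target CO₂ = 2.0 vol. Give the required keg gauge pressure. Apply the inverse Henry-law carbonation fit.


psi = vols/(0.01821 + 0.09011·e^(−0.04·T)) − 14.695
psi = 2.0/(0.01821 + 0.09011·e^(−0.04·1.6)) − 14.695

4.7728 psi


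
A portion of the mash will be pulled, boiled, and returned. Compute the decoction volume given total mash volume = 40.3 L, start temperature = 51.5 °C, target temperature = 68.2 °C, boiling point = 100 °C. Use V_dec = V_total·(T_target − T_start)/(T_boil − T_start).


V_dec = 40.3·(68.2 − 51.5)/(100 − 51.5)

13.8765 L


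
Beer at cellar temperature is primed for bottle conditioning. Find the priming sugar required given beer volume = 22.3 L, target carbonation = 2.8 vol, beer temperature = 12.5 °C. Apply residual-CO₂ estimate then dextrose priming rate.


residual = 14.695·(0.01821 + 0.09011·e^(−0.04·T));  sugar = (target − residual)·4.0·V
residual = 14.695·(0.01821 + 0.09011·e^(−0.04·12.5)) = 1.0707
sugar = (2.8 − 1.0707)·4.0·22.3

154.2497 g


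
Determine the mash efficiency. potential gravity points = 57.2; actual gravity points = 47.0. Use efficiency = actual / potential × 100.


efficiency = 47.0 / 57.2 × 100

82.1678 %


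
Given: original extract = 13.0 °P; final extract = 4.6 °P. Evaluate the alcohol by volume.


SG = 259/(259 − P);  ABV = (OG − FG)·131.25
OG = 259/(259 − 13.0) = 1.0528
FG = 259/(259 − 4.6) = 1.0181
ABV = (1.0528 − 1.0181)·131.25

4.5627 % ABV


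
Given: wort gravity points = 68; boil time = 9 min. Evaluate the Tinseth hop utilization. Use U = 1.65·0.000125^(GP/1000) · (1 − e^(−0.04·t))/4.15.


bigness = 1.65·0.000125^(68/1000) = 0.8955
boil_factor = (1 − e^(−0.04·9))/4.15 = 0.0728
U = 0.8955 · 0.0728

0.0652


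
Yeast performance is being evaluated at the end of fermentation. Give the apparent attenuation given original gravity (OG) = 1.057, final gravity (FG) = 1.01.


AA = (OG − FG)/(OG − 1) · 100
AA = (1.057 − 1.01)/(1.057 − 1) · 100

82.4561 %


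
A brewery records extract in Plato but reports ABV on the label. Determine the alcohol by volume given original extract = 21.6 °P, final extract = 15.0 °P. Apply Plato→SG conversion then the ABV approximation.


SG = 259/(259 − P);  ABV = (OG − FG)·131.25
OG = 259/(259 − 21.6) = 1.0910
FG = 259/(259 − 15.0) = 1.0615
ABV = (1.0910 − 1.0615)·131.25

3.8732 % ABV


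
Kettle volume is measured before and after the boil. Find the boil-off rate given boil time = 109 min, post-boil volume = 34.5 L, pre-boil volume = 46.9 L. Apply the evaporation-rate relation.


rate = (V_pre − V_post) / (t_min/60)
rate = (46.9 − 34.5) / (109/60)

6.8257 L/hr


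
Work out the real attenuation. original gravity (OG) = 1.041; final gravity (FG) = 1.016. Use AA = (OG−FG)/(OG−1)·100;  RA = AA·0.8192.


AA = (1.041 − 1.016)/(1.041 − 1)·100 = 60.9756
RA = 60.9756·0.8192

49.9512 %


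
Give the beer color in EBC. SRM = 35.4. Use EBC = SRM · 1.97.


EBC = 35.4 · 1.97

69.7380 EBC


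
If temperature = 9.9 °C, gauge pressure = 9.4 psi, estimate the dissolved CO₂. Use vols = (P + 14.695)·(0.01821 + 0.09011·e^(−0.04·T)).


vols = (9.4 + 14.695)·(0.01821 + 0.09011·e^(−0.04·9.9))

1.9000 volumes


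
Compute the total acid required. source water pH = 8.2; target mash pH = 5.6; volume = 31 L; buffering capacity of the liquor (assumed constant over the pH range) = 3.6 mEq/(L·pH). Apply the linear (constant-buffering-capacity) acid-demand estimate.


acid = buffering capacity · (pH_source − pH_target) · V
acid = 3.6 · (8.2 − 5.6) · 31

290.1600 mEq


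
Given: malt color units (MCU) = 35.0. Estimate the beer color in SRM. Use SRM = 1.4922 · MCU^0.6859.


SRM = 1.4922 · 35.0^0.6859

17.0963 SRM


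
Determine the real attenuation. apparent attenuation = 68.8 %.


RA = AA · 0.8192
RA = 68.8 · 0.8192

56.3610 %


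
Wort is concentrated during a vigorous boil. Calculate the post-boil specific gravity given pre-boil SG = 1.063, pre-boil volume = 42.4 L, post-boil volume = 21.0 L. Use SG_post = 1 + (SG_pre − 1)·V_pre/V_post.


pts_pre = (1.063 − 1)·1000 = 63.0000
pts_post = 63.0000·42.4/21.0 = 127.2000
SG_post = 1 + 127.2000/1000

1.1272


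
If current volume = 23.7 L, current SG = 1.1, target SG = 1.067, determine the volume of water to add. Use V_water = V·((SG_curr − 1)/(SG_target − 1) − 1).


V_water = 23.7·((1.1 − 1)/(1.067 − 1) − 1)

11.6731 L


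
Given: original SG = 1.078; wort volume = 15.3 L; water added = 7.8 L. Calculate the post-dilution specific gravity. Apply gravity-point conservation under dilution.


SG_new = 1 + (SG_old − 1)·V_old/(V_old + V_water)
pts = (1.078 − 1)·1000·15.3/(15.3 + 7.8) = 51.6623
SG_new = 1 + 51.6623/1000

1.0517


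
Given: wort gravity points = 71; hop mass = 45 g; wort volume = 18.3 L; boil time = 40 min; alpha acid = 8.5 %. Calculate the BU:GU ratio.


U = 1.65·0.000125^(GP/1000)·(1−e^(−0.04t))/4.15;  IBU = (α/100)·m·U·1000/V;  BU:GU = IBU/GP
U = 1.65·0.000125^(71/1000)·(1−e^(−0.04·40))/4.15 = 0.1676
IBU = (8.5/100)·45·0.1676·1000/18.3 = 35.0393
BU:GU = 35.0393/71

0.4935


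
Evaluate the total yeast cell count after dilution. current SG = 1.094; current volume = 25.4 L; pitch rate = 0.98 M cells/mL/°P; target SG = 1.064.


V_w = V·((SG_c−1)/(SG_t−1)−1);  °P = 259 − 259/SG_t;  cells = rate·(V+V_w)·°P
V_w = 25.4·((1.094−1)/(1.064−1)−1) = 11.9062
V_final = 25.4 + 11.9062 = 37.3062
°P = 259 − 259/1.064 = 15.5789
cells = 0.98·37.3062·15.5789

569.5683 billion cells


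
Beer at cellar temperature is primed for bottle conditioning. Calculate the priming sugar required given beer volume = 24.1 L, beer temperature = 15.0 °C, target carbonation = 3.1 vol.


residual = 14.695·(0.01821 + 0.09011·e^(−0.04·T));  sugar = (target − residual)·4.0·V
residual = 14.695·(0.01821 + 0.09011·e^(−0.04·15.0)) = 0.9943
sugar = (3.1 − 0.9943)·4.0·24.1

202.9881 g


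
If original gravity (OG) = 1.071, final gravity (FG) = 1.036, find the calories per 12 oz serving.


ABW = (OG−FG)·131.25·0.79/FG;  °P = 259 − 259/SG (for OG→OE and FG→AE);  RE = 0.1808·OE + 0.8192·AE;  Cal = (6.9·ABW + 4·(RE−0.1))·FG·3.55
ABW = (1.071 − 1.036)·131.25·0.79/1.036 = 3.5030
OE = 259 − 259/1.071 = 17.1699 °P
AE = 259 − 259/1.036 = 9.0000 °P
RE = 0.1808·17.1699 + 0.8192·9.0000 = 10.4771 °P
Cal = (6.9·3.5030 + 4·(10.4771−0.1))·1.036·3.55

241.5538 kcal


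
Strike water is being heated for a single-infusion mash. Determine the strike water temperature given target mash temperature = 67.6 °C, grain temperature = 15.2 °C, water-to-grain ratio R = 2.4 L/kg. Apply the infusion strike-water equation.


T_strike = (0.41/R)·(T_mash − T_grain) + T_mash
T_strike = (0.41/2.4)·(67.6 − 15.2) + 67.6

76.5517 °C


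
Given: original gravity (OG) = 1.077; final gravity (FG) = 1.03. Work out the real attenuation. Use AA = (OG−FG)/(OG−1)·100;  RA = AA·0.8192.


AA = (1.077 − 1.03)/(1.077 − 1)·100 = 61.0390
RA = 61.0390·0.8192

50.0031 %


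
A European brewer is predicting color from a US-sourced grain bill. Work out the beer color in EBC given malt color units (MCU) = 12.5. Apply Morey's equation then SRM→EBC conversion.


SRM = 1.4922·MCU^0.6859;  EBC = SRM·1.97
SRM = 1.4922·12.5^0.6859 = 8.4372
EBC = 8.4372·1.97

16.6213 EBC


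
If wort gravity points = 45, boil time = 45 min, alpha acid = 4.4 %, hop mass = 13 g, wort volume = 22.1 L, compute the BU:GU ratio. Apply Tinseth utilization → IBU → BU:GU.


U = 1.65·0.000125^(GP/1000)·(1−e^(−0.04t))/4.15;  IBU = (α/100)·m·U·1000/V;  BU:GU = IBU/GP
U = 1.65·0.000125^(45/1000)·(1−e^(−0.04·45))/4.15 = 0.2215
IBU = (4.4/100)·13·0.2215·1000/22.1 = 5.7323
BU:GU = 5.7323/45

0.1274


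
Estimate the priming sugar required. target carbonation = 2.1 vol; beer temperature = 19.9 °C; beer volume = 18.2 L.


residual = 14.695·(0.01821 + 0.09011·e^(−0.04·T));  sugar = (target − residual)·4.0·V
residual = 14.695·(0.01821 + 0.09011·e^(−0.04·19.9)) = 0.8650
sugar = (2.1 − 0.8650)·4.0·18.2

89.9104 g


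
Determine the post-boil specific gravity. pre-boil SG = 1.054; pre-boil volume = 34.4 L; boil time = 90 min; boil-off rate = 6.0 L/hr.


V_post = V_pre − rate·(t/60);  SG_post = 1 + (SG_pre−1)·V_pre/V_post
V_post = 34.4 − 6.0·(90/60) = 25.4000
SG_post = 1 + (1.054 − 1)·34.4/25.4000

1.0731


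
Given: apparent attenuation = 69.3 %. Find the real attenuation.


RA = AA · 0.8192
RA = 69.3 · 0.8192

56.7706 %


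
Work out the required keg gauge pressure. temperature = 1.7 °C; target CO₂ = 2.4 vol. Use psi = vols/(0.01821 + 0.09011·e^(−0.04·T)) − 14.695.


psi = 2.4/(0.01821 + 0.09011·e^(−0.04·1.7)) − 14.695

8.7434 psi


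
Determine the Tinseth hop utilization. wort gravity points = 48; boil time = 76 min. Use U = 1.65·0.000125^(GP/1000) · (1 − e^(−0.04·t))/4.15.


bigness = 1.65·0.000125^(48/1000) = 1.0719
boil_factor = (1 − e^(−0.04·76))/4.15 = 0.2294
U = 1.0719 · 0.2294

0.2459


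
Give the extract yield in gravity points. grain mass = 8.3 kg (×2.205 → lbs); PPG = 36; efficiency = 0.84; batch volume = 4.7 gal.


points = lbs × PPG × eff / vol
lbs = 8.3 × 2.205 = 18.3015
points = 18.3015 × 36 × 0.84 / 4.7

117.7526 points


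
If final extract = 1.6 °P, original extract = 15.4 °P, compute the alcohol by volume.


SG = 259/(259 − P);  ABV = (OG − FG)·131.25
OG = 259/(259 − 15.4) = 1.0632
FG = 259/(259 − 1.6) = 1.0062
ABV = (1.0632 − 1.0062)·131.25

7.4816 % ABV


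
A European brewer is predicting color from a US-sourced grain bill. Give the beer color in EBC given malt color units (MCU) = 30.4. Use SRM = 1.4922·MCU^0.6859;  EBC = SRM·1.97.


SRM = 1.4922·30.4^0.6859 = 15.5214
EBC = 15.5214·1.97

30.5771 EBC


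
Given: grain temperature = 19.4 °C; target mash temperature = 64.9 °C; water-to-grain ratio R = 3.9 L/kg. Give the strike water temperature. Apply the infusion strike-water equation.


T_strike = (0.41/R)·(T_mash − T_grain) + T_mash
T_strike = (0.41/3.9)·(64.9 − 19.4) + 64.9

69.6833 °C


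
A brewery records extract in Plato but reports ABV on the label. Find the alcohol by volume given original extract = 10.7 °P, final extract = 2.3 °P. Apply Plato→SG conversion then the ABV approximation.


SG = 259/(259 − P);  ABV = (OG − FG)·131.25
OG = 259/(259 − 10.7) = 1.0431
FG = 259/(259 − 2.3) = 1.0090
ABV = (1.0431 − 1.0090)·131.25

4.4800 % ABV


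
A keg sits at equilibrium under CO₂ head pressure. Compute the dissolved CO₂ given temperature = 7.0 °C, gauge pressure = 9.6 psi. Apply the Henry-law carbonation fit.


vols = (P + 14.695)·(0.01821 + 0.09011·e^(−0.04·T))
vols = (9.6 + 14.695)·(0.01821 + 0.09011·e^(−0.04·7.0))

2.0970 volumes


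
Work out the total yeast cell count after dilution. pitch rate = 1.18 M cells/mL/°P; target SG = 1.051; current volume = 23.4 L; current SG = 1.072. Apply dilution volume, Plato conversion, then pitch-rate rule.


V_w = V·((SG_c−1)/(SG_t−1)−1);  °P = 259 − 259/SG_t;  cells = rate·(V+V_w)·°P
V_w = 23.4·((1.072−1)/(1.051−1)−1) = 9.6353
V_final = 23.4 + 9.6353 = 33.0353
°P = 259 − 259/1.051 = 12.5680
cells = 1.18·33.0353·12.5680

489.9225 billion cells


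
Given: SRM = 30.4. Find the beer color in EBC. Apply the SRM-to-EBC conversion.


EBC = SRM · 1.97
EBC = 30.4 · 1.97

59.8880 EBC


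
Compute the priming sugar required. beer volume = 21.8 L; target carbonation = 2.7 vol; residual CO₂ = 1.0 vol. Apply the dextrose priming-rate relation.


sugar = (target − residual)·4.0·V
sugar = (2.7 − 1.0)·4.0·21.8

148.2400 g


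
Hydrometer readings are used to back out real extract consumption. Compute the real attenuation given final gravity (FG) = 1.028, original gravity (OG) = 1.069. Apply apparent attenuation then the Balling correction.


AA = (OG−FG)/(OG−1)·100;  RA = AA·0.8192
AA = (1.069 − 1.028)/(1.069 − 1)·100 = 59.4203
RA = 59.4203·0.8192

48.6771 %


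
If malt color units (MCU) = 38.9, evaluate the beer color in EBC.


SRM = 1.4922·MCU^0.6859;  EBC = SRM·1.97
SRM = 1.4922·38.9^0.6859 = 18.3812
EBC = 18.3812·1.97

36.2109 EBC


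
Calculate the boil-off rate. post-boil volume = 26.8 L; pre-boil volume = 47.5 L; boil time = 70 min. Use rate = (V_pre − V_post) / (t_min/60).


rate = (47.5 − 26.8) / (70/60)

17.7429 L/hr


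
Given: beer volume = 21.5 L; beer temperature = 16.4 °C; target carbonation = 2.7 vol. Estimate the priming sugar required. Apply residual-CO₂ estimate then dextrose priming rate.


residual = 14.695·(0.01821 + 0.09011·e^(−0.04·T));  sugar = (target − residual)·4.0·V
residual = 14.695·(0.01821 + 0.09011·e^(−0.04·16.4)) = 0.9547
sugar = (2.7 − 0.9547)·4.0·21.5

150.0927 g


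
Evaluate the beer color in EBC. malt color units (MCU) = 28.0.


SRM = 1.4922·MCU^0.6859;  EBC = SRM·1.97
SRM = 1.4922·28.0^0.6859 = 14.6701
EBC = 14.6701·1.97

28.9001 EBC


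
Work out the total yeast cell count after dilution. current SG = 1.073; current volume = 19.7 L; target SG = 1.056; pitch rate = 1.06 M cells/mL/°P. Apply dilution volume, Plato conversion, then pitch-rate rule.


V_w = V·((SG_c−1)/(SG_t−1)−1);  °P = 259 − 259/SG_t;  cells = rate·(V+V_w)·°P
V_w = 19.7·((1.073−1)/(1.056−1)−1) = 5.9804
V_final = 19.7 + 5.9804 = 25.6804
°P = 259 − 259/1.056 = 13.7348
cells = 1.06·25.6804·13.7348

373.8788 billion cells


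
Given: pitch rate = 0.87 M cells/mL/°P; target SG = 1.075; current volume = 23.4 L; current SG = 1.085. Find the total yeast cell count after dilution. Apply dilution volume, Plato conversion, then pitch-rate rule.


V_w = V·((SG_c−1)/(SG_t−1)−1);  °P = 259 − 259/SG_t;  cells = rate·(V+V_w)·°P
V_w = 23.4·((1.085−1)/(1.075−1)−1) = 3.1200
V_final = 23.4 + 3.1200 = 26.5200
°P = 259 − 259/1.075 = 18.0698
cells = 0.87·26.5200·18.0698

416.9129 billion cells


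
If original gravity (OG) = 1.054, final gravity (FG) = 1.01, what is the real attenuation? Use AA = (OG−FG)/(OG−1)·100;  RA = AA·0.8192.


AA = (1.054 − 1.01)/(1.054 − 1)·100 = 81.4815
RA = 81.4815·0.8192

66.7496 %


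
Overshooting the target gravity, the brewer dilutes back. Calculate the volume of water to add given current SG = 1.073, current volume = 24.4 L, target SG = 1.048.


V_water = V·((SG_curr − 1)/(SG_target − 1) − 1)
V_water = 24.4·((1.073 − 1)/(1.048 − 1) − 1)

12.7083 L


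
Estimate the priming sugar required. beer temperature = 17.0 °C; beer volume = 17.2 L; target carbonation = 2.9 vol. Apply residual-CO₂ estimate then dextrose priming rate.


residual = 14.695·(0.01821 + 0.09011·e^(−0.04·T));  sugar = (target − residual)·4.0·V
residual = 14.695·(0.01821 + 0.09011·e^(−0.04·17.0)) = 0.9384
sugar = (2.9 − 0.9384)·4.0·17.2

134.9552 g


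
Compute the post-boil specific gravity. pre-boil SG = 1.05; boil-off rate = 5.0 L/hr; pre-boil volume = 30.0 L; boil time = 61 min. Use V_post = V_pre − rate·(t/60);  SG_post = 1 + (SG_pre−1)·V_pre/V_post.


V_post = 30.0 − 5.0·(61/60) = 24.9167
SG_post = 1 + (1.05 − 1)·30.0/24.9167

1.0602


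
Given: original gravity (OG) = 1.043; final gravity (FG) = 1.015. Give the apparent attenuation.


AA = (OG − FG)/(OG − 1) · 100
AA = (1.043 − 1.015)/(1.043 − 1) · 100

65.1163 %


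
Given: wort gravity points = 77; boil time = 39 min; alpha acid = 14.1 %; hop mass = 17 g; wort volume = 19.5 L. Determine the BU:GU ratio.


U = 1.65·0.000125^(GP/1000)·(1−e^(−0.04t))/4.15;  IBU = (α/100)·m·U·1000/V;  BU:GU = IBU/GP
U = 1.65·0.000125^(77/1000)·(1−e^(−0.04·39))/4.15 = 0.1572
IBU = (14.1/100)·17·0.1572·1000/19.5 = 19.3234
BU:GU = 19.3234/77

0.2510


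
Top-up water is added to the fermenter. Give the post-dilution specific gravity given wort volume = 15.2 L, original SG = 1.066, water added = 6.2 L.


SG_new = 1 + (SG_old − 1)·V_old/(V_old + V_water)
pts = (1.066 − 1)·1000·15.2/(15.2 + 6.2) = 46.8785
SG_new = 1 + 46.8785/1000

1.0469


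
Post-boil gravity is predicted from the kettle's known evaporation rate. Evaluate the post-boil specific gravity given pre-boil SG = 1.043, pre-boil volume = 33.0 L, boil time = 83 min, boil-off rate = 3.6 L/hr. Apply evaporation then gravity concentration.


V_post = V_pre − rate·(t/60);  SG_post = 1 + (SG_pre−1)·V_pre/V_post
V_post = 33.0 − 3.6·(83/60) = 28.0200
SG_post = 1 + (1.043 − 1)·33.0/28.0200

1.0506


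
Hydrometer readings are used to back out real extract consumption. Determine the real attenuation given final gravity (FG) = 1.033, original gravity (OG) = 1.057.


AA = (OG−FG)/(OG−1)·100;  RA = AA·0.8192
AA = (1.057 − 1.033)/(1.057 − 1)·100 = 42.1053
RA = 42.1053·0.8192

34.4926 %


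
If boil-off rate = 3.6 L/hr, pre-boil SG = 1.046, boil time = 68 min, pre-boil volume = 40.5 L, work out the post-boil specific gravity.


V_post = V_pre − rate·(t/60);  SG_post = 1 + (SG_pre−1)·V_pre/V_post
V_post = 40.5 − 3.6·(68/60) = 36.4200
SG_post = 1 + (1.046 − 1)·40.5/36.4200

1.0512


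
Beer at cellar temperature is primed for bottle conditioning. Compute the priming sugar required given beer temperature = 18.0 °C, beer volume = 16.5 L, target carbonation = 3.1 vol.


residual = 14.695·(0.01821 + 0.09011·e^(−0.04·T));  sugar = (target − residual)·4.0·V
residual = 14.695·(0.01821 + 0.09011·e^(−0.04·18.0)) = 0.9121
sugar = (3.1 − 0.9121)·4.0·16.5

144.3990 g


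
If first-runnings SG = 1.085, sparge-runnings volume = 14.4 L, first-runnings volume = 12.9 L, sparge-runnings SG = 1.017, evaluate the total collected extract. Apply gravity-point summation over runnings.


total = Σ (SG_i − 1)·1000·V_i
first = (1.085 − 1)·1000·12.9 = 1096.5000
sparge = (1.017 − 1)·1000·14.4 = 244.8000
total = 1096.5000 + 244.8000

1341.3000 gravity·L


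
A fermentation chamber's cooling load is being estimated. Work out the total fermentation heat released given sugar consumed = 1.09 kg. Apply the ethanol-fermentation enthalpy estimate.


Q = m_sugar · 590 kJ/kg
Q = 1.09 · 590

643.1000 kJ


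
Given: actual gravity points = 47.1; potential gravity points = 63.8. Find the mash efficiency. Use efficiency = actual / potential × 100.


efficiency = 47.1 / 63.8 × 100

73.8245 %


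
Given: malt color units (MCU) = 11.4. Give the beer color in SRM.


SRM = 1.4922 · MCU^0.6859
SRM = 1.4922 · 11.4^0.6859

7.9206 SRM


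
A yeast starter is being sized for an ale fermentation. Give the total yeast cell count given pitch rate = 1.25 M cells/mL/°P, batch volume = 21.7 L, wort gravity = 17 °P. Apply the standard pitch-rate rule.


cells (billions) = rate · V_L · °P
cells = 1.25 · 21.7 · 17

461.1250 billion cells


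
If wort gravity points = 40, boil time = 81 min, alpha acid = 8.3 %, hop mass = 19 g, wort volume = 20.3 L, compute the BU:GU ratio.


U = 1.65·0.000125^(GP/1000)·(1−e^(−0.04t))/4.15;  IBU = (α/100)·m·U·1000/V;  BU:GU = IBU/GP
U = 1.65·0.000125^(40/1000)·(1−e^(−0.04·81))/4.15 = 0.2667
IBU = (8.3/100)·19·0.2667·1000/20.3 = 20.7156
BU:GU = 20.7156/40

0.5179


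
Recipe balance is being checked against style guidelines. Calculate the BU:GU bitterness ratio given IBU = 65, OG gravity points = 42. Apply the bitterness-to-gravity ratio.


BU:GU = IBU / OG_points
BU:GU = 65 / 42

1.5476


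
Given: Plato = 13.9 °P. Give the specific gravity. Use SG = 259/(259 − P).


SG = 259/(259 − 13.9)

1.0567


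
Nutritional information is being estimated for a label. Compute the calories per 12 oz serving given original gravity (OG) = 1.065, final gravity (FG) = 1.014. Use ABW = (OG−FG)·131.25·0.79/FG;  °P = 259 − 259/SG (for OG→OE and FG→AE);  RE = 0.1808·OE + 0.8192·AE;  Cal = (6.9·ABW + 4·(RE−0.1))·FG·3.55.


ABW = (1.065 − 1.014)·131.25·0.79/1.014 = 5.2151
OE = 259 − 259/1.065 = 15.8075 °P
AE = 259 − 259/1.014 = 3.5759 °P
RE = 0.1808·15.8075 + 0.8192·3.5759 = 5.7874 °P
Cal = (6.9·5.2151 + 4·(5.7874−0.1))·1.014·3.55

211.4229 kcal


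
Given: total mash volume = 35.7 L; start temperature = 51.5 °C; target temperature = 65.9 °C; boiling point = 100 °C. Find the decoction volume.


V_dec = V_total·(T_target − T_start)/(T_boil − T_start)
V_dec = 35.7·(65.9 − 51.5)/(100 − 51.5)

10.5996 L


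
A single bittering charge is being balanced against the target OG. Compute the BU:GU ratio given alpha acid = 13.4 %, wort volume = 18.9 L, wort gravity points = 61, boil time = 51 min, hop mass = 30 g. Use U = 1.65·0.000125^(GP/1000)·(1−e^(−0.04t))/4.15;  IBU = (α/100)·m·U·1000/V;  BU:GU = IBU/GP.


U = 1.65·0.000125^(61/1000)·(1−e^(−0.04·51))/4.15 = 0.1999
IBU = (13.4/100)·30·0.1999·1000/18.9 = 42.5223
BU:GU = 42.5223/61

0.6971


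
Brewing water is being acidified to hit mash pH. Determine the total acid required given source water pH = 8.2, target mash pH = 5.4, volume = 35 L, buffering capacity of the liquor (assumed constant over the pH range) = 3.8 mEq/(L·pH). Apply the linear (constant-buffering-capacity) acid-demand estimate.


acid = buffering capacity · (pH_source − pH_target) · V
acid = 3.8 · (8.2 − 5.4) · 35

372.4000 mEq


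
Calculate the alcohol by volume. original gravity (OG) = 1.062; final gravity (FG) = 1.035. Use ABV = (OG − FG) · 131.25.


ABV = (1.062 − 1.035) · 131.25

3.5438 % ABV


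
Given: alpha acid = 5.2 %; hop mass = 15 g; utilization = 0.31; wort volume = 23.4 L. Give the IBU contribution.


IBU = (α/100)·mass·U·1000 / V
IBU = (5.2/100)·15·0.31·1000 / 23.4

10.3333 IBU


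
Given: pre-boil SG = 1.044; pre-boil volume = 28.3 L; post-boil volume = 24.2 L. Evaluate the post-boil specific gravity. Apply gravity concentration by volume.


SG_post = 1 + (SG_pre − 1)·V_pre/V_post
pts_pre = (1.044 − 1)·1000 = 44.0000
pts_post = 44.0000·28.3/24.2 = 51.4545
SG_post = 1 + 51.4545/1000

1.0515


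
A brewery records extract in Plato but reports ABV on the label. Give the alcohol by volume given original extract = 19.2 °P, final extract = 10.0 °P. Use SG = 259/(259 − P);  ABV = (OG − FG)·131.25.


OG = 259/(259 − 19.2) = 1.0801
FG = 259/(259 − 10.0) = 1.0402
ABV = (1.0801 − 1.0402)·131.25

5.2377 % ABV


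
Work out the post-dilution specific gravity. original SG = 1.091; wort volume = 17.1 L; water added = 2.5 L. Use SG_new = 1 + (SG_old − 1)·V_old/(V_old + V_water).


pts = (1.091 − 1)·1000·17.1/(17.1 + 2.5) = 79.3929
SG_new = 1 + 79.3929/1000

1.0794


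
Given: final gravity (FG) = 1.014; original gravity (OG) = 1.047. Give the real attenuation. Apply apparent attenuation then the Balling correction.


AA = (OG−FG)/(OG−1)·100;  RA = AA·0.8192
AA = (1.047 − 1.014)/(1.047 − 1)·100 = 70.2128
RA = 70.2128·0.8192

57.5183 %


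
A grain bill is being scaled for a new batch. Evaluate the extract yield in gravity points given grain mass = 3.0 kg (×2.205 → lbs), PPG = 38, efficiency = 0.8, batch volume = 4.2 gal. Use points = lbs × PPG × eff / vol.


lbs = 3.0 × 2.205 = 6.6150
points = 6.6150 × 38 × 0.8 / 4.2

47.8800 points


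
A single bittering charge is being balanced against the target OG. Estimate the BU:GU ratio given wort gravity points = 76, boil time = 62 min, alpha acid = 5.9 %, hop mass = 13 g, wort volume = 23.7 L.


U = 1.65·0.000125^(GP/1000)·(1−e^(−0.04t))/4.15;  IBU = (α/100)·m·U·1000/V;  BU:GU = IBU/GP
U = 1.65·0.000125^(76/1000)·(1−e^(−0.04·62))/4.15 = 0.1840
IBU = (5.9/100)·13·0.1840·1000/23.7 = 5.9548
BU:GU = 5.9548/76

0.0784


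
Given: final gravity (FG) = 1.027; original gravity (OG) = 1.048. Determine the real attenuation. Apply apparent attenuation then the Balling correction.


AA = (OG−FG)/(OG−1)·100;  RA = AA·0.8192
AA = (1.048 − 1.027)/(1.048 − 1)·100 = 43.7500
RA = 43.7500·0.8192

35.8400 %


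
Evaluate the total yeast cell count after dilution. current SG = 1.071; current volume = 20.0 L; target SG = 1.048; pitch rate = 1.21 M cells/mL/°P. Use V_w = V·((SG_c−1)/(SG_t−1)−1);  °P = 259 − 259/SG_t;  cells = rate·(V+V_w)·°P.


V_w = 20.0·((1.071−1)/(1.048−1)−1) = 9.5833
V_final = 20.0 + 9.5833 = 29.5833
°P = 259 − 259/1.048 = 11.8626
cells = 1.21·29.5833·11.8626

424.6315 billion cells


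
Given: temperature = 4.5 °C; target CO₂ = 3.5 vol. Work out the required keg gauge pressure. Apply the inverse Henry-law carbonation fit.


psi = vols/(0.01821 + 0.09011·e^(−0.04·T)) − 14.695
psi = 3.5/(0.01821 + 0.09011·e^(−0.04·4.5)) − 14.695

22.7477 psi


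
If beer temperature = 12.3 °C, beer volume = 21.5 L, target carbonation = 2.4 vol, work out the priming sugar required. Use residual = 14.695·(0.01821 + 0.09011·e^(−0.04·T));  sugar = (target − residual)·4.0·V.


residual = 14.695·(0.01821 + 0.09011·e^(−0.04·12.3)) = 1.0772
sugar = (2.4 − 1.0772)·4.0·21.5

113.7613 g


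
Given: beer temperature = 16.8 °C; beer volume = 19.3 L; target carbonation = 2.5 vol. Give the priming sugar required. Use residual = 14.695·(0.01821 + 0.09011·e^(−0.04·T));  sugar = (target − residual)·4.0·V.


residual = 14.695·(0.01821 + 0.09011·e^(−0.04·16.8)) = 0.9438
sugar = (2.5 − 0.9438)·4.0·19.3

120.1364 g


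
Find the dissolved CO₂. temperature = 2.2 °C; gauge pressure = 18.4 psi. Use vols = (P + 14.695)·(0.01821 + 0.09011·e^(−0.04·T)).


vols = (18.4 + 14.695)·(0.01821 + 0.09011·e^(−0.04·2.2))

3.3336 volumes


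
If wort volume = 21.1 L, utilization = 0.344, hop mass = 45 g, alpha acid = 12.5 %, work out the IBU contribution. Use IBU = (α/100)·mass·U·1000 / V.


IBU = (12.5/100)·45·0.344·1000 / 21.1

91.7062 IBU


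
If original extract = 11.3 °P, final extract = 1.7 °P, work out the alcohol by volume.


SG = 259/(259 − P);  ABV = (OG − FG)·131.25
OG = 259/(259 − 11.3) = 1.0456
FG = 259/(259 − 1.7) = 1.0066
ABV = (1.0456 − 1.0066)·131.25

5.1204 % ABV


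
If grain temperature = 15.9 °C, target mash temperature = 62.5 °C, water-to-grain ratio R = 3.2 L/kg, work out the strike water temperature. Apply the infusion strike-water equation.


T_strike = (0.41/R)·(T_mash − T_grain) + T_mash
T_strike = (0.41/3.2)·(62.5 − 15.9) + 62.5

68.4706 °C


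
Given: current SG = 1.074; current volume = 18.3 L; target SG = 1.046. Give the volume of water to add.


V_water = V·((SG_curr − 1)/(SG_target − 1) − 1)
V_water = 18.3·((1.074 − 1)/(1.046 − 1) − 1)

11.1391 L


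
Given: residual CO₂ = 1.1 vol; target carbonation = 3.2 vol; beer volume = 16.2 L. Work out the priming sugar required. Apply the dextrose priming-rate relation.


sugar = (target − residual)·4.0·V
sugar = (3.2 − 1.1)·4.0·16.2

136.0800 g


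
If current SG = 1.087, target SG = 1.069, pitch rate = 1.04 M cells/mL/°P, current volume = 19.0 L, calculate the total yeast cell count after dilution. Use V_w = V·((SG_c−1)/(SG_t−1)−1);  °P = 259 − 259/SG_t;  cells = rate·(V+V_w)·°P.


V_w = 19.0·((1.087−1)/(1.069−1)−1) = 4.9565
V_final = 19.0 + 4.9565 = 23.9565
°P = 259 − 259/1.069 = 16.7175
cells = 1.04·23.9565·16.7175

416.5127 billion cells


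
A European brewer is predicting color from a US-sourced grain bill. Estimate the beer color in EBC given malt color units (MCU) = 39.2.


SRM = 1.4922·MCU^0.6859;  EBC = SRM·1.97
SRM = 1.4922·39.2^0.6859 = 18.4783
EBC = 18.4783·1.97

36.4022 EBC


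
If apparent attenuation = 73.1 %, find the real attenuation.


RA = AA · 0.8192
RA = 73.1 · 0.8192

59.8835 %


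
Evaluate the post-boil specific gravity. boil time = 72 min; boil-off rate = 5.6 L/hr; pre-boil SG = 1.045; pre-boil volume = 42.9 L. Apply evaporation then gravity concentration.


V_post = V_pre − rate·(t/60);  SG_post = 1 + (SG_pre−1)·V_pre/V_post
V_post = 42.9 − 5.6·(72/60) = 36.1800
SG_post = 1 + (1.045 − 1)·42.9/36.1800

1.0534


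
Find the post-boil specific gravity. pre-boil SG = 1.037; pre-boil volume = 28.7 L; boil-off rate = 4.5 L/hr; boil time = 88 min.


V_post = V_pre − rate·(t/60);  SG_post = 1 + (SG_pre−1)·V_pre/V_post
V_post = 28.7 − 4.5·(88/60) = 22.1000
SG_post = 1 + (1.037 − 1)·28.7/22.1000

1.0480


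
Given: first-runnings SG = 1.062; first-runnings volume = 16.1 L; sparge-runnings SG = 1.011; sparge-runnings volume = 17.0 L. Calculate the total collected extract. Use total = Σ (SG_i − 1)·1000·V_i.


first = (1.062 − 1)·1000·16.1 = 998.2000
sparge = (1.011 − 1)·1000·17.0 = 187.0000
total = 998.2000 + 187.0000

1185.2000 gravity·L


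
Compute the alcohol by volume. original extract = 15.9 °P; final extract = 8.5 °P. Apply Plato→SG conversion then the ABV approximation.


SG = 259/(259 − P);  ABV = (OG − FG)·131.25
OG = 259/(259 − 15.9) = 1.0654
FG = 259/(259 − 8.5) = 1.0339
ABV = (1.0654 − 1.0339)·131.25

4.1308 % ABV


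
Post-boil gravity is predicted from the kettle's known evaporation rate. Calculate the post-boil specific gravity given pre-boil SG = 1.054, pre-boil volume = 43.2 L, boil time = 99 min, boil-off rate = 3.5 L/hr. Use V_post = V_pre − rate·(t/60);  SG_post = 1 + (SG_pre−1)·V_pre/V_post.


V_post = 43.2 − 3.5·(99/60) = 37.4250
SG_post = 1 + (1.054 − 1)·43.2/37.4250

1.0623
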